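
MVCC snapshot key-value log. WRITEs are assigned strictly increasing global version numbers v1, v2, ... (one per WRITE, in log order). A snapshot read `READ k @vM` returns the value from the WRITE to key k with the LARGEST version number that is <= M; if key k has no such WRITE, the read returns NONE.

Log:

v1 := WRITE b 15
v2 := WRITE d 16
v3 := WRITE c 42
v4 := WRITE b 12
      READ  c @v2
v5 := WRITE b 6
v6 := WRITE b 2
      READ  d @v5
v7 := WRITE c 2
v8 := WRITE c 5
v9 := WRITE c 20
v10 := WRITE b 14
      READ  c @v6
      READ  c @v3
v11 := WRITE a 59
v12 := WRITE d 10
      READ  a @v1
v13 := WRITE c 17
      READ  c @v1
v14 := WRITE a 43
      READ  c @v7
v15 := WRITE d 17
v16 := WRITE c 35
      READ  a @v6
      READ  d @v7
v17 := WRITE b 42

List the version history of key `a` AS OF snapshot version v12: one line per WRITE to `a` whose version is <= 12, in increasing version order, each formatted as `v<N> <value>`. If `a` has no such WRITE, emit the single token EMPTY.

Scan writes for key=a with version <= 12:
  v1 WRITE b 15 -> skip
  v2 WRITE d 16 -> skip
  v3 WRITE c 42 -> skip
  v4 WRITE b 12 -> skip
  v5 WRITE b 6 -> skip
  v6 WRITE b 2 -> skip
  v7 WRITE c 2 -> skip
  v8 WRITE c 5 -> skip
  v9 WRITE c 20 -> skip
  v10 WRITE b 14 -> skip
  v11 WRITE a 59 -> keep
  v12 WRITE d 10 -> skip
  v13 WRITE c 17 -> skip
  v14 WRITE a 43 -> drop (> snap)
  v15 WRITE d 17 -> skip
  v16 WRITE c 35 -> skip
  v17 WRITE b 42 -> skip
Collected: [(11, 59)]

Answer: v11 59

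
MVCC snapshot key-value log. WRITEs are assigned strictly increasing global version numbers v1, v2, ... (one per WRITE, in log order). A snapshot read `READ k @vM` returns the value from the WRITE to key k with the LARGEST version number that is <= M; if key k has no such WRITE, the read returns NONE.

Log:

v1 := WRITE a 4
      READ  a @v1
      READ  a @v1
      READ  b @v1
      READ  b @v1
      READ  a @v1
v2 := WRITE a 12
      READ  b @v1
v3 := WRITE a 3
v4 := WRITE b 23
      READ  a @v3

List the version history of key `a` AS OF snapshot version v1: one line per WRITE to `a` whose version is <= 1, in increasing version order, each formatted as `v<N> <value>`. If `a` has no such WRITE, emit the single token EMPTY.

Scan writes for key=a with version <= 1:
  v1 WRITE a 4 -> keep
  v2 WRITE a 12 -> drop (> snap)
  v3 WRITE a 3 -> drop (> snap)
  v4 WRITE b 23 -> skip
Collected: [(1, 4)]

Answer: v1 4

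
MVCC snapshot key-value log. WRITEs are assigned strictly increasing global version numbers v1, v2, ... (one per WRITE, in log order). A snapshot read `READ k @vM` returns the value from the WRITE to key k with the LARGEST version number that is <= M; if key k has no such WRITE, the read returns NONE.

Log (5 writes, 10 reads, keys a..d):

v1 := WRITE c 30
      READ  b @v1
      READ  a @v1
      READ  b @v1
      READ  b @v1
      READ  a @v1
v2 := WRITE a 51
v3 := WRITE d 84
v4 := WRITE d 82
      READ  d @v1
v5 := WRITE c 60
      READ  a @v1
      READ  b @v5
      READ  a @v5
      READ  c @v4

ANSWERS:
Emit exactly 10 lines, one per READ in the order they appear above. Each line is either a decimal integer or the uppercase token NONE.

Answer: NONE
NONE
NONE
NONE
NONE
NONE
NONE
NONE
51
30

Derivation:
v1: WRITE c=30  (c history now [(1, 30)])
READ b @v1: history=[] -> no version <= 1 -> NONE
READ a @v1: history=[] -> no version <= 1 -> NONE
READ b @v1: history=[] -> no version <= 1 -> NONE
READ b @v1: history=[] -> no version <= 1 -> NONE
READ a @v1: history=[] -> no version <= 1 -> NONE
v2: WRITE a=51  (a history now [(2, 51)])
v3: WRITE d=84  (d history now [(3, 84)])
v4: WRITE d=82  (d history now [(3, 84), (4, 82)])
READ d @v1: history=[(3, 84), (4, 82)] -> no version <= 1 -> NONE
v5: WRITE c=60  (c history now [(1, 30), (5, 60)])
READ a @v1: history=[(2, 51)] -> no version <= 1 -> NONE
READ b @v5: history=[] -> no version <= 5 -> NONE
READ a @v5: history=[(2, 51)] -> pick v2 -> 51
READ c @v4: history=[(1, 30), (5, 60)] -> pick v1 -> 30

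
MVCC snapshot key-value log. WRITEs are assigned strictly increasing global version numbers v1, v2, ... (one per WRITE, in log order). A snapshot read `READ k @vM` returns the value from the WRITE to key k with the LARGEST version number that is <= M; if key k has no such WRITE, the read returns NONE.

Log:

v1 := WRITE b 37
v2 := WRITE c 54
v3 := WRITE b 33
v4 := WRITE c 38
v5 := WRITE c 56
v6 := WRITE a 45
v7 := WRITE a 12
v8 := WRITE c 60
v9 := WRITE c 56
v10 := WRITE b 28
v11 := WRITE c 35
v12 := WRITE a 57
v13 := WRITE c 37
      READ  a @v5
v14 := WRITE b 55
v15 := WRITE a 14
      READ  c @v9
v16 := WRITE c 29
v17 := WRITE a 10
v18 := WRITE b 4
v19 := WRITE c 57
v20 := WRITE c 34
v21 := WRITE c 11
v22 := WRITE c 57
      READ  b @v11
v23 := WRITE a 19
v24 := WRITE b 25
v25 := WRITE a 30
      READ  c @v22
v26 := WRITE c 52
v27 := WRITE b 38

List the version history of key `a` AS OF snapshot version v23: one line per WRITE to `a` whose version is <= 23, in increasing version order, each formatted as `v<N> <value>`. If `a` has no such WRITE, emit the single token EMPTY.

Answer: v6 45
v7 12
v12 57
v15 14
v17 10
v23 19

Derivation:
Scan writes for key=a with version <= 23:
  v1 WRITE b 37 -> skip
  v2 WRITE c 54 -> skip
  v3 WRITE b 33 -> skip
  v4 WRITE c 38 -> skip
  v5 WRITE c 56 -> skip
  v6 WRITE a 45 -> keep
  v7 WRITE a 12 -> keep
  v8 WRITE c 60 -> skip
  v9 WRITE c 56 -> skip
  v10 WRITE b 28 -> skip
  v11 WRITE c 35 -> skip
  v12 WRITE a 57 -> keep
  v13 WRITE c 37 -> skip
  v14 WRITE b 55 -> skip
  v15 WRITE a 14 -> keep
  v16 WRITE c 29 -> skip
  v17 WRITE a 10 -> keep
  v18 WRITE b 4 -> skip
  v19 WRITE c 57 -> skip
  v20 WRITE c 34 -> skip
  v21 WRITE c 11 -> skip
  v22 WRITE c 57 -> skip
  v23 WRITE a 19 -> keep
  v24 WRITE b 25 -> skip
  v25 WRITE a 30 -> drop (> snap)
  v26 WRITE c 52 -> skip
  v27 WRITE b 38 -> skip
Collected: [(6, 45), (7, 12), (12, 57), (15, 14), (17, 10), (23, 19)]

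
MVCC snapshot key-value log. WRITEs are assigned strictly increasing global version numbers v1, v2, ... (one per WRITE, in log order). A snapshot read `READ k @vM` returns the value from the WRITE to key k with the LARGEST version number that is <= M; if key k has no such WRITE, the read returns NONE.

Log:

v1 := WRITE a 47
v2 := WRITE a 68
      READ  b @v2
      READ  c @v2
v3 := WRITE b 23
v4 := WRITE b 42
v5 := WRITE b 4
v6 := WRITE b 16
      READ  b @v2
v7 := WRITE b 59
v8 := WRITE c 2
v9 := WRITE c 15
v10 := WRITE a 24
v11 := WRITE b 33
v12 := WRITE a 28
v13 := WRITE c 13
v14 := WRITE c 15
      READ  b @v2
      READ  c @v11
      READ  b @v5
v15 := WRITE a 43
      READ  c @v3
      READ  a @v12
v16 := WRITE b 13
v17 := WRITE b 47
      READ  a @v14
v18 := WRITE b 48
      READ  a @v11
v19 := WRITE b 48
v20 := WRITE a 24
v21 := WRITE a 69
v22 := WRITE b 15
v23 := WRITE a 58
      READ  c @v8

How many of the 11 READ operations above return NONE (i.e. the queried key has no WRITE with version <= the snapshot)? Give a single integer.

v1: WRITE a=47  (a history now [(1, 47)])
v2: WRITE a=68  (a history now [(1, 47), (2, 68)])
READ b @v2: history=[] -> no version <= 2 -> NONE
READ c @v2: history=[] -> no version <= 2 -> NONE
v3: WRITE b=23  (b history now [(3, 23)])
v4: WRITE b=42  (b history now [(3, 23), (4, 42)])
v5: WRITE b=4  (b history now [(3, 23), (4, 42), (5, 4)])
v6: WRITE b=16  (b history now [(3, 23), (4, 42), (5, 4), (6, 16)])
READ b @v2: history=[(3, 23), (4, 42), (5, 4), (6, 16)] -> no version <= 2 -> NONE
v7: WRITE b=59  (b history now [(3, 23), (4, 42), (5, 4), (6, 16), (7, 59)])
v8: WRITE c=2  (c history now [(8, 2)])
v9: WRITE c=15  (c history now [(8, 2), (9, 15)])
v10: WRITE a=24  (a history now [(1, 47), (2, 68), (10, 24)])
v11: WRITE b=33  (b history now [(3, 23), (4, 42), (5, 4), (6, 16), (7, 59), (11, 33)])
v12: WRITE a=28  (a history now [(1, 47), (2, 68), (10, 24), (12, 28)])
v13: WRITE c=13  (c history now [(8, 2), (9, 15), (13, 13)])
v14: WRITE c=15  (c history now [(8, 2), (9, 15), (13, 13), (14, 15)])
READ b @v2: history=[(3, 23), (4, 42), (5, 4), (6, 16), (7, 59), (11, 33)] -> no version <= 2 -> NONE
READ c @v11: history=[(8, 2), (9, 15), (13, 13), (14, 15)] -> pick v9 -> 15
READ b @v5: history=[(3, 23), (4, 42), (5, 4), (6, 16), (7, 59), (11, 33)] -> pick v5 -> 4
v15: WRITE a=43  (a history now [(1, 47), (2, 68), (10, 24), (12, 28), (15, 43)])
READ c @v3: history=[(8, 2), (9, 15), (13, 13), (14, 15)] -> no version <= 3 -> NONE
READ a @v12: history=[(1, 47), (2, 68), (10, 24), (12, 28), (15, 43)] -> pick v12 -> 28
v16: WRITE b=13  (b history now [(3, 23), (4, 42), (5, 4), (6, 16), (7, 59), (11, 33), (16, 13)])
v17: WRITE b=47  (b history now [(3, 23), (4, 42), (5, 4), (6, 16), (7, 59), (11, 33), (16, 13), (17, 47)])
READ a @v14: history=[(1, 47), (2, 68), (10, 24), (12, 28), (15, 43)] -> pick v12 -> 28
v18: WRITE b=48  (b history now [(3, 23), (4, 42), (5, 4), (6, 16), (7, 59), (11, 33), (16, 13), (17, 47), (18, 48)])
READ a @v11: history=[(1, 47), (2, 68), (10, 24), (12, 28), (15, 43)] -> pick v10 -> 24
v19: WRITE b=48  (b history now [(3, 23), (4, 42), (5, 4), (6, 16), (7, 59), (11, 33), (16, 13), (17, 47), (18, 48), (19, 48)])
v20: WRITE a=24  (a history now [(1, 47), (2, 68), (10, 24), (12, 28), (15, 43), (20, 24)])
v21: WRITE a=69  (a history now [(1, 47), (2, 68), (10, 24), (12, 28), (15, 43), (20, 24), (21, 69)])
v22: WRITE b=15  (b history now [(3, 23), (4, 42), (5, 4), (6, 16), (7, 59), (11, 33), (16, 13), (17, 47), (18, 48), (19, 48), (22, 15)])
v23: WRITE a=58  (a history now [(1, 47), (2, 68), (10, 24), (12, 28), (15, 43), (20, 24), (21, 69), (23, 58)])
READ c @v8: history=[(8, 2), (9, 15), (13, 13), (14, 15)] -> pick v8 -> 2
Read results in order: ['NONE', 'NONE', 'NONE', 'NONE', '15', '4', 'NONE', '28', '28', '24', '2']
NONE count = 5

Answer: 5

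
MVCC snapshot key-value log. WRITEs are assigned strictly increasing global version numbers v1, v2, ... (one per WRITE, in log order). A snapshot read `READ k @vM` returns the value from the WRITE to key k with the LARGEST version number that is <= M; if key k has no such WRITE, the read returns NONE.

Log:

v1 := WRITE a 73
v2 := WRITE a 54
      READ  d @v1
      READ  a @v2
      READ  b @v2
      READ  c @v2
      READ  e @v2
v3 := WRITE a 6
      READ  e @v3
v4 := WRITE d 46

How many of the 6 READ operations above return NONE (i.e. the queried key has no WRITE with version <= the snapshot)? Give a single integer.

v1: WRITE a=73  (a history now [(1, 73)])
v2: WRITE a=54  (a history now [(1, 73), (2, 54)])
READ d @v1: history=[] -> no version <= 1 -> NONE
READ a @v2: history=[(1, 73), (2, 54)] -> pick v2 -> 54
READ b @v2: history=[] -> no version <= 2 -> NONE
READ c @v2: history=[] -> no version <= 2 -> NONE
READ e @v2: history=[] -> no version <= 2 -> NONE
v3: WRITE a=6  (a history now [(1, 73), (2, 54), (3, 6)])
READ e @v3: history=[] -> no version <= 3 -> NONE
v4: WRITE d=46  (d history now [(4, 46)])
Read results in order: ['NONE', '54', 'NONE', 'NONE', 'NONE', 'NONE']
NONE count = 5

Answer: 5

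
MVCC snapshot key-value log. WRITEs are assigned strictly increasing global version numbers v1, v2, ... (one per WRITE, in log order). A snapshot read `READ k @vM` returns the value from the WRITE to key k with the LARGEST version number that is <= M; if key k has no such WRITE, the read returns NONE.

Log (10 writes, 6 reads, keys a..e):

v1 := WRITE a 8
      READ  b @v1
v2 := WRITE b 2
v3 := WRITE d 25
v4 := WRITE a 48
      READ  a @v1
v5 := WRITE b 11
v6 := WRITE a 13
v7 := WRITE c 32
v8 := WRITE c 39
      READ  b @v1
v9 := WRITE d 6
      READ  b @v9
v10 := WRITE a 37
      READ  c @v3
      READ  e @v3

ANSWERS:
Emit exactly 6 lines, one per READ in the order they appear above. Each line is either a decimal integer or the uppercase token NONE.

v1: WRITE a=8  (a history now [(1, 8)])
READ b @v1: history=[] -> no version <= 1 -> NONE
v2: WRITE b=2  (b history now [(2, 2)])
v3: WRITE d=25  (d history now [(3, 25)])
v4: WRITE a=48  (a history now [(1, 8), (4, 48)])
READ a @v1: history=[(1, 8), (4, 48)] -> pick v1 -> 8
v5: WRITE b=11  (b history now [(2, 2), (5, 11)])
v6: WRITE a=13  (a history now [(1, 8), (4, 48), (6, 13)])
v7: WRITE c=32  (c history now [(7, 32)])
v8: WRITE c=39  (c history now [(7, 32), (8, 39)])
READ b @v1: history=[(2, 2), (5, 11)] -> no version <= 1 -> NONE
v9: WRITE d=6  (d history now [(3, 25), (9, 6)])
READ b @v9: history=[(2, 2), (5, 11)] -> pick v5 -> 11
v10: WRITE a=37  (a history now [(1, 8), (4, 48), (6, 13), (10, 37)])
READ c @v3: history=[(7, 32), (8, 39)] -> no version <= 3 -> NONE
READ e @v3: history=[] -> no version <= 3 -> NONE

Answer: NONE
8
NONE
11
NONE
NONE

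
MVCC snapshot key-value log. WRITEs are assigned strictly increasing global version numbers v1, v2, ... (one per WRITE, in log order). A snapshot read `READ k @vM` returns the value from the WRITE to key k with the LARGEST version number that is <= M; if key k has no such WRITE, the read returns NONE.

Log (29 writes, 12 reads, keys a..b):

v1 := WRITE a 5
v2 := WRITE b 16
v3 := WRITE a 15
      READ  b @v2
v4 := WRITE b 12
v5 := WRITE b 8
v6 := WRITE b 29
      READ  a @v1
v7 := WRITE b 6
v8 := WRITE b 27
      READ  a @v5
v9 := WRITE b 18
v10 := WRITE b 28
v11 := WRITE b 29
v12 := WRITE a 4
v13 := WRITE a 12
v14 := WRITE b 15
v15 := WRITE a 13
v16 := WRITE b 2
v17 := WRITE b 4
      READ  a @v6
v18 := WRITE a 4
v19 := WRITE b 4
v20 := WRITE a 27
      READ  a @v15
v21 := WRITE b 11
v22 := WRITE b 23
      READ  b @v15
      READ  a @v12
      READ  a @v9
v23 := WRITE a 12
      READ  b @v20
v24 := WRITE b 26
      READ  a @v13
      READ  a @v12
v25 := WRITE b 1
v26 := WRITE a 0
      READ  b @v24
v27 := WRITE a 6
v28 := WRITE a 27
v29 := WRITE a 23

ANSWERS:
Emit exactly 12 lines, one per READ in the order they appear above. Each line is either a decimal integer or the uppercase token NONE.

Answer: 16
5
15
15
13
15
4
15
4
12
4
26

Derivation:
v1: WRITE a=5  (a history now [(1, 5)])
v2: WRITE b=16  (b history now [(2, 16)])
v3: WRITE a=15  (a history now [(1, 5), (3, 15)])
READ b @v2: history=[(2, 16)] -> pick v2 -> 16
v4: WRITE b=12  (b history now [(2, 16), (4, 12)])
v5: WRITE b=8  (b history now [(2, 16), (4, 12), (5, 8)])
v6: WRITE b=29  (b history now [(2, 16), (4, 12), (5, 8), (6, 29)])
READ a @v1: history=[(1, 5), (3, 15)] -> pick v1 -> 5
v7: WRITE b=6  (b history now [(2, 16), (4, 12), (5, 8), (6, 29), (7, 6)])
v8: WRITE b=27  (b history now [(2, 16), (4, 12), (5, 8), (6, 29), (7, 6), (8, 27)])
READ a @v5: history=[(1, 5), (3, 15)] -> pick v3 -> 15
v9: WRITE b=18  (b history now [(2, 16), (4, 12), (5, 8), (6, 29), (7, 6), (8, 27), (9, 18)])
v10: WRITE b=28  (b history now [(2, 16), (4, 12), (5, 8), (6, 29), (7, 6), (8, 27), (9, 18), (10, 28)])
v11: WRITE b=29  (b history now [(2, 16), (4, 12), (5, 8), (6, 29), (7, 6), (8, 27), (9, 18), (10, 28), (11, 29)])
v12: WRITE a=4  (a history now [(1, 5), (3, 15), (12, 4)])
v13: WRITE a=12  (a history now [(1, 5), (3, 15), (12, 4), (13, 12)])
v14: WRITE b=15  (b history now [(2, 16), (4, 12), (5, 8), (6, 29), (7, 6), (8, 27), (9, 18), (10, 28), (11, 29), (14, 15)])
v15: WRITE a=13  (a history now [(1, 5), (3, 15), (12, 4), (13, 12), (15, 13)])
v16: WRITE b=2  (b history now [(2, 16), (4, 12), (5, 8), (6, 29), (7, 6), (8, 27), (9, 18), (10, 28), (11, 29), (14, 15), (16, 2)])
v17: WRITE b=4  (b history now [(2, 16), (4, 12), (5, 8), (6, 29), (7, 6), (8, 27), (9, 18), (10, 28), (11, 29), (14, 15), (16, 2), (17, 4)])
READ a @v6: history=[(1, 5), (3, 15), (12, 4), (13, 12), (15, 13)] -> pick v3 -> 15
v18: WRITE a=4  (a history now [(1, 5), (3, 15), (12, 4), (13, 12), (15, 13), (18, 4)])
v19: WRITE b=4  (b history now [(2, 16), (4, 12), (5, 8), (6, 29), (7, 6), (8, 27), (9, 18), (10, 28), (11, 29), (14, 15), (16, 2), (17, 4), (19, 4)])
v20: WRITE a=27  (a history now [(1, 5), (3, 15), (12, 4), (13, 12), (15, 13), (18, 4), (20, 27)])
READ a @v15: history=[(1, 5), (3, 15), (12, 4), (13, 12), (15, 13), (18, 4), (20, 27)] -> pick v15 -> 13
v21: WRITE b=11  (b history now [(2, 16), (4, 12), (5, 8), (6, 29), (7, 6), (8, 27), (9, 18), (10, 28), (11, 29), (14, 15), (16, 2), (17, 4), (19, 4), (21, 11)])
v22: WRITE b=23  (b history now [(2, 16), (4, 12), (5, 8), (6, 29), (7, 6), (8, 27), (9, 18), (10, 28), (11, 29), (14, 15), (16, 2), (17, 4), (19, 4), (21, 11), (22, 23)])
READ b @v15: history=[(2, 16), (4, 12), (5, 8), (6, 29), (7, 6), (8, 27), (9, 18), (10, 28), (11, 29), (14, 15), (16, 2), (17, 4), (19, 4), (21, 11), (22, 23)] -> pick v14 -> 15
READ a @v12: history=[(1, 5), (3, 15), (12, 4), (13, 12), (15, 13), (18, 4), (20, 27)] -> pick v12 -> 4
READ a @v9: history=[(1, 5), (3, 15), (12, 4), (13, 12), (15, 13), (18, 4), (20, 27)] -> pick v3 -> 15
v23: WRITE a=12  (a history now [(1, 5), (3, 15), (12, 4), (13, 12), (15, 13), (18, 4), (20, 27), (23, 12)])
READ b @v20: history=[(2, 16), (4, 12), (5, 8), (6, 29), (7, 6), (8, 27), (9, 18), (10, 28), (11, 29), (14, 15), (16, 2), (17, 4), (19, 4), (21, 11), (22, 23)] -> pick v19 -> 4
v24: WRITE b=26  (b history now [(2, 16), (4, 12), (5, 8), (6, 29), (7, 6), (8, 27), (9, 18), (10, 28), (11, 29), (14, 15), (16, 2), (17, 4), (19, 4), (21, 11), (22, 23), (24, 26)])
READ a @v13: history=[(1, 5), (3, 15), (12, 4), (13, 12), (15, 13), (18, 4), (20, 27), (23, 12)] -> pick v13 -> 12
READ a @v12: history=[(1, 5), (3, 15), (12, 4), (13, 12), (15, 13), (18, 4), (20, 27), (23, 12)] -> pick v12 -> 4
v25: WRITE b=1  (b history now [(2, 16), (4, 12), (5, 8), (6, 29), (7, 6), (8, 27), (9, 18), (10, 28), (11, 29), (14, 15), (16, 2), (17, 4), (19, 4), (21, 11), (22, 23), (24, 26), (25, 1)])
v26: WRITE a=0  (a history now [(1, 5), (3, 15), (12, 4), (13, 12), (15, 13), (18, 4), (20, 27), (23, 12), (26, 0)])
READ b @v24: history=[(2, 16), (4, 12), (5, 8), (6, 29), (7, 6), (8, 27), (9, 18), (10, 28), (11, 29), (14, 15), (16, 2), (17, 4), (19, 4), (21, 11), (22, 23), (24, 26), (25, 1)] -> pick v24 -> 26
v27: WRITE a=6  (a history now [(1, 5), (3, 15), (12, 4), (13, 12), (15, 13), (18, 4), (20, 27), (23, 12), (26, 0), (27, 6)])
v28: WRITE a=27  (a history now [(1, 5), (3, 15), (12, 4), (13, 12), (15, 13), (18, 4), (20, 27), (23, 12), (26, 0), (27, 6), (28, 27)])
v29: WRITE a=23  (a history now [(1, 5), (3, 15), (12, 4), (13, 12), (15, 13), (18, 4), (20, 27), (23, 12), (26, 0), (27, 6), (28, 27), (29, 23)])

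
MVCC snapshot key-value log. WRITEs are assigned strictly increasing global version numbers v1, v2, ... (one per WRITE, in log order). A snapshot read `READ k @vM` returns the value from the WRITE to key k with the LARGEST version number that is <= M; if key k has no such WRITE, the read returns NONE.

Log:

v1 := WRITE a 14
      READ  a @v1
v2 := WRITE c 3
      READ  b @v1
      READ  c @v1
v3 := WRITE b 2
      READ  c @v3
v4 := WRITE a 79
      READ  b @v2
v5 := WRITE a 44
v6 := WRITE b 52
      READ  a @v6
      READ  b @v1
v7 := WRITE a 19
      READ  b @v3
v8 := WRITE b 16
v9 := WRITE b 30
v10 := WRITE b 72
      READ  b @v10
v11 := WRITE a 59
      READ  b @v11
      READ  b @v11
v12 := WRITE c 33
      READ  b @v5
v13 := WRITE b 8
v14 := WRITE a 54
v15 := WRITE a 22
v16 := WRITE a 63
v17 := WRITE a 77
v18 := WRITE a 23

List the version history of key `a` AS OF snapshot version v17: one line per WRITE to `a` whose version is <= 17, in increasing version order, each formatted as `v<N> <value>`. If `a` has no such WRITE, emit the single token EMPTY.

Scan writes for key=a with version <= 17:
  v1 WRITE a 14 -> keep
  v2 WRITE c 3 -> skip
  v3 WRITE b 2 -> skip
  v4 WRITE a 79 -> keep
  v5 WRITE a 44 -> keep
  v6 WRITE b 52 -> skip
  v7 WRITE a 19 -> keep
  v8 WRITE b 16 -> skip
  v9 WRITE b 30 -> skip
  v10 WRITE b 72 -> skip
  v11 WRITE a 59 -> keep
  v12 WRITE c 33 -> skip
  v13 WRITE b 8 -> skip
  v14 WRITE a 54 -> keep
  v15 WRITE a 22 -> keep
  v16 WRITE a 63 -> keep
  v17 WRITE a 77 -> keep
  v18 WRITE a 23 -> drop (> snap)
Collected: [(1, 14), (4, 79), (5, 44), (7, 19), (11, 59), (14, 54), (15, 22), (16, 63), (17, 77)]

Answer: v1 14
v4 79
v5 44
v7 19
v11 59
v14 54
v15 22
v16 63
v17 77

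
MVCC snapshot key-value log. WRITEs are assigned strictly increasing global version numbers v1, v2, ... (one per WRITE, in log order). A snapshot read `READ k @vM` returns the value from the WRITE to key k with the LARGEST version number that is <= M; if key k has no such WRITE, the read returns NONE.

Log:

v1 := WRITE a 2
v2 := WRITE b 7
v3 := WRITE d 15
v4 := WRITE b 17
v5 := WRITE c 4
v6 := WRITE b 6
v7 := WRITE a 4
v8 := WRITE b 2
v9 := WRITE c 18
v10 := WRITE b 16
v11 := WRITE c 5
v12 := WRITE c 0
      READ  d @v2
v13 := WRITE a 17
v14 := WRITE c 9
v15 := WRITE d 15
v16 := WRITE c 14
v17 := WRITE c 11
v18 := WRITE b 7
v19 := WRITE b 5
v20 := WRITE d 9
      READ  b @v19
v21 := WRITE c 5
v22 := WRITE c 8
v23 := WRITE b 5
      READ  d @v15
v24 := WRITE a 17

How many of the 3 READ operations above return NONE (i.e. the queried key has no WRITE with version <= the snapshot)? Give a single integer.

v1: WRITE a=2  (a history now [(1, 2)])
v2: WRITE b=7  (b history now [(2, 7)])
v3: WRITE d=15  (d history now [(3, 15)])
v4: WRITE b=17  (b history now [(2, 7), (4, 17)])
v5: WRITE c=4  (c history now [(5, 4)])
v6: WRITE b=6  (b history now [(2, 7), (4, 17), (6, 6)])
v7: WRITE a=4  (a history now [(1, 2), (7, 4)])
v8: WRITE b=2  (b history now [(2, 7), (4, 17), (6, 6), (8, 2)])
v9: WRITE c=18  (c history now [(5, 4), (9, 18)])
v10: WRITE b=16  (b history now [(2, 7), (4, 17), (6, 6), (8, 2), (10, 16)])
v11: WRITE c=5  (c history now [(5, 4), (9, 18), (11, 5)])
v12: WRITE c=0  (c history now [(5, 4), (9, 18), (11, 5), (12, 0)])
READ d @v2: history=[(3, 15)] -> no version <= 2 -> NONE
v13: WRITE a=17  (a history now [(1, 2), (7, 4), (13, 17)])
v14: WRITE c=9  (c history now [(5, 4), (9, 18), (11, 5), (12, 0), (14, 9)])
v15: WRITE d=15  (d history now [(3, 15), (15, 15)])
v16: WRITE c=14  (c history now [(5, 4), (9, 18), (11, 5), (12, 0), (14, 9), (16, 14)])
v17: WRITE c=11  (c history now [(5, 4), (9, 18), (11, 5), (12, 0), (14, 9), (16, 14), (17, 11)])
v18: WRITE b=7  (b history now [(2, 7), (4, 17), (6, 6), (8, 2), (10, 16), (18, 7)])
v19: WRITE b=5  (b history now [(2, 7), (4, 17), (6, 6), (8, 2), (10, 16), (18, 7), (19, 5)])
v20: WRITE d=9  (d history now [(3, 15), (15, 15), (20, 9)])
READ b @v19: history=[(2, 7), (4, 17), (6, 6), (8, 2), (10, 16), (18, 7), (19, 5)] -> pick v19 -> 5
v21: WRITE c=5  (c history now [(5, 4), (9, 18), (11, 5), (12, 0), (14, 9), (16, 14), (17, 11), (21, 5)])
v22: WRITE c=8  (c history now [(5, 4), (9, 18), (11, 5), (12, 0), (14, 9), (16, 14), (17, 11), (21, 5), (22, 8)])
v23: WRITE b=5  (b history now [(2, 7), (4, 17), (6, 6), (8, 2), (10, 16), (18, 7), (19, 5), (23, 5)])
READ d @v15: history=[(3, 15), (15, 15), (20, 9)] -> pick v15 -> 15
v24: WRITE a=17  (a history now [(1, 2), (7, 4), (13, 17), (24, 17)])
Read results in order: ['NONE', '5', '15']
NONE count = 1

Answer: 1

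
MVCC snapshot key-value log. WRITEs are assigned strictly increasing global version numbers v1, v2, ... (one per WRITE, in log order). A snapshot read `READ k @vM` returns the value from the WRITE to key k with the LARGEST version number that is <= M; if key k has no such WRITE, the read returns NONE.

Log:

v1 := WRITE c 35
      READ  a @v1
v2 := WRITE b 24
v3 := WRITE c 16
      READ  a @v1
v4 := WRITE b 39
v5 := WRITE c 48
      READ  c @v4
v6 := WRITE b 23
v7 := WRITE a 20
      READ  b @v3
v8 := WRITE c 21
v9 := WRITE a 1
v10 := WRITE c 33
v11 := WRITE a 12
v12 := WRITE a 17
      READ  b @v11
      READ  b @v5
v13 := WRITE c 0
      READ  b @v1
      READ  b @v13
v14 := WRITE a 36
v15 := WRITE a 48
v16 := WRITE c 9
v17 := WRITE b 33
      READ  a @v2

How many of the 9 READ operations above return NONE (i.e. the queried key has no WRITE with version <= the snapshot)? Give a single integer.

Answer: 4

Derivation:
v1: WRITE c=35  (c history now [(1, 35)])
READ a @v1: history=[] -> no version <= 1 -> NONE
v2: WRITE b=24  (b history now [(2, 24)])
v3: WRITE c=16  (c history now [(1, 35), (3, 16)])
READ a @v1: history=[] -> no version <= 1 -> NONE
v4: WRITE b=39  (b history now [(2, 24), (4, 39)])
v5: WRITE c=48  (c history now [(1, 35), (3, 16), (5, 48)])
READ c @v4: history=[(1, 35), (3, 16), (5, 48)] -> pick v3 -> 16
v6: WRITE b=23  (b history now [(2, 24), (4, 39), (6, 23)])
v7: WRITE a=20  (a history now [(7, 20)])
READ b @v3: history=[(2, 24), (4, 39), (6, 23)] -> pick v2 -> 24
v8: WRITE c=21  (c history now [(1, 35), (3, 16), (5, 48), (8, 21)])
v9: WRITE a=1  (a history now [(7, 20), (9, 1)])
v10: WRITE c=33  (c history now [(1, 35), (3, 16), (5, 48), (8, 21), (10, 33)])
v11: WRITE a=12  (a history now [(7, 20), (9, 1), (11, 12)])
v12: WRITE a=17  (a history now [(7, 20), (9, 1), (11, 12), (12, 17)])
READ b @v11: history=[(2, 24), (4, 39), (6, 23)] -> pick v6 -> 23
READ b @v5: history=[(2, 24), (4, 39), (6, 23)] -> pick v4 -> 39
v13: WRITE c=0  (c history now [(1, 35), (3, 16), (5, 48), (8, 21), (10, 33), (13, 0)])
READ b @v1: history=[(2, 24), (4, 39), (6, 23)] -> no version <= 1 -> NONE
READ b @v13: history=[(2, 24), (4, 39), (6, 23)] -> pick v6 -> 23
v14: WRITE a=36  (a history now [(7, 20), (9, 1), (11, 12), (12, 17), (14, 36)])
v15: WRITE a=48  (a history now [(7, 20), (9, 1), (11, 12), (12, 17), (14, 36), (15, 48)])
v16: WRITE c=9  (c history now [(1, 35), (3, 16), (5, 48), (8, 21), (10, 33), (13, 0), (16, 9)])
v17: WRITE b=33  (b history now [(2, 24), (4, 39), (6, 23), (17, 33)])
READ a @v2: history=[(7, 20), (9, 1), (11, 12), (12, 17), (14, 36), (15, 48)] -> no version <= 2 -> NONE
Read results in order: ['NONE', 'NONE', '16', '24', '23', '39', 'NONE', '23', 'NONE']
NONE count = 4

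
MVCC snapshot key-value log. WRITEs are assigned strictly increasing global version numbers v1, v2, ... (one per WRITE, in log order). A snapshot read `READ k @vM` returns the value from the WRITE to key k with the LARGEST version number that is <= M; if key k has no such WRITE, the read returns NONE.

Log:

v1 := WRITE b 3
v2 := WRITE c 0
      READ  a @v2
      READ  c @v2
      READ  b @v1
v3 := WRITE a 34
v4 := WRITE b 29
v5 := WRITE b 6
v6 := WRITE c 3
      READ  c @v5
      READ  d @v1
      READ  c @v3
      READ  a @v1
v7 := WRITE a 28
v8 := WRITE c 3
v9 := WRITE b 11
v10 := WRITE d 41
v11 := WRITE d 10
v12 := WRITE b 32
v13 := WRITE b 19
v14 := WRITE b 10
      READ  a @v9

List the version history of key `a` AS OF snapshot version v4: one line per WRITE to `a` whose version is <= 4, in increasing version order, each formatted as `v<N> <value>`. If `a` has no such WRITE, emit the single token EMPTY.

Answer: v3 34

Derivation:
Scan writes for key=a with version <= 4:
  v1 WRITE b 3 -> skip
  v2 WRITE c 0 -> skip
  v3 WRITE a 34 -> keep
  v4 WRITE b 29 -> skip
  v5 WRITE b 6 -> skip
  v6 WRITE c 3 -> skip
  v7 WRITE a 28 -> drop (> snap)
  v8 WRITE c 3 -> skip
  v9 WRITE b 11 -> skip
  v10 WRITE d 41 -> skip
  v11 WRITE d 10 -> skip
  v12 WRITE b 32 -> skip
  v13 WRITE b 19 -> skip
  v14 WRITE b 10 -> skip
Collected: [(3, 34)]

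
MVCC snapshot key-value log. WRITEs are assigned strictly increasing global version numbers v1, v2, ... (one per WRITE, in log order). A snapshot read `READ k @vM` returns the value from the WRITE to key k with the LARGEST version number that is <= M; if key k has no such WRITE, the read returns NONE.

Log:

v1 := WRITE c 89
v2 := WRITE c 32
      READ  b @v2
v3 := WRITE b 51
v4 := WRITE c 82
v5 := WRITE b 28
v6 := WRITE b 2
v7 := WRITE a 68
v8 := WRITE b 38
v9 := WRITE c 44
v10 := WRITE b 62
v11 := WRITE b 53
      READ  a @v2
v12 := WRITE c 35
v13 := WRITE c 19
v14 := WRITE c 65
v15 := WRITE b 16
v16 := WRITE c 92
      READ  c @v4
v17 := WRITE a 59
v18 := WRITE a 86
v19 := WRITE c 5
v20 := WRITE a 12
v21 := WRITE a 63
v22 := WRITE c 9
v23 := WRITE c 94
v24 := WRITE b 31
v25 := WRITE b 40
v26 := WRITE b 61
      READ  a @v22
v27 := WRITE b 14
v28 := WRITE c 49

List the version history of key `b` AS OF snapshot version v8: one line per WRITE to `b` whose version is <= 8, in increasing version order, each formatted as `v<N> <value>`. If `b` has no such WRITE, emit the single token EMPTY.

Answer: v3 51
v5 28
v6 2
v8 38

Derivation:
Scan writes for key=b with version <= 8:
  v1 WRITE c 89 -> skip
  v2 WRITE c 32 -> skip
  v3 WRITE b 51 -> keep
  v4 WRITE c 82 -> skip
  v5 WRITE b 28 -> keep
  v6 WRITE b 2 -> keep
  v7 WRITE a 68 -> skip
  v8 WRITE b 38 -> keep
  v9 WRITE c 44 -> skip
  v10 WRITE b 62 -> drop (> snap)
  v11 WRITE b 53 -> drop (> snap)
  v12 WRITE c 35 -> skip
  v13 WRITE c 19 -> skip
  v14 WRITE c 65 -> skip
  v15 WRITE b 16 -> drop (> snap)
  v16 WRITE c 92 -> skip
  v17 WRITE a 59 -> skip
  v18 WRITE a 86 -> skip
  v19 WRITE c 5 -> skip
  v20 WRITE a 12 -> skip
  v21 WRITE a 63 -> skip
  v22 WRITE c 9 -> skip
  v23 WRITE c 94 -> skip
  v24 WRITE b 31 -> drop (> snap)
  v25 WRITE b 40 -> drop (> snap)
  v26 WRITE b 61 -> drop (> snap)
  v27 WRITE b 14 -> drop (> snap)
  v28 WRITE c 49 -> skip
Collected: [(3, 51), (5, 28), (6, 2), (8, 38)]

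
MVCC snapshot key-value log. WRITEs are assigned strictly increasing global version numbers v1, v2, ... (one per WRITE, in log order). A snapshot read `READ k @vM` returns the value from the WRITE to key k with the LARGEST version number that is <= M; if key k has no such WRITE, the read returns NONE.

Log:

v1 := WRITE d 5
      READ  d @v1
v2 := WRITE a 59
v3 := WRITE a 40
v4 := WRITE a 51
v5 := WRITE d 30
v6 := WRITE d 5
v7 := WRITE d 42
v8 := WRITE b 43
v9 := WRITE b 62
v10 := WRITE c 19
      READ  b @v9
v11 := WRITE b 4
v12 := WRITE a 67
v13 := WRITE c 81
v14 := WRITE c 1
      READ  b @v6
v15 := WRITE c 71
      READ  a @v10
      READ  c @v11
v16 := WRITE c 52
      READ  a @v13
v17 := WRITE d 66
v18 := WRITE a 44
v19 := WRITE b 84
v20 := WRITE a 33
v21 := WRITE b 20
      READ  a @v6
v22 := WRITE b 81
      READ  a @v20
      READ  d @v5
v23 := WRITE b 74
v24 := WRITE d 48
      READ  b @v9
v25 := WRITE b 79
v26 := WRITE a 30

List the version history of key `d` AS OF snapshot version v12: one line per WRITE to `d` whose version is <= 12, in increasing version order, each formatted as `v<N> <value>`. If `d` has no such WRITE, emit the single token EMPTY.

Answer: v1 5
v5 30
v6 5
v7 42

Derivation:
Scan writes for key=d with version <= 12:
  v1 WRITE d 5 -> keep
  v2 WRITE a 59 -> skip
  v3 WRITE a 40 -> skip
  v4 WRITE a 51 -> skip
  v5 WRITE d 30 -> keep
  v6 WRITE d 5 -> keep
  v7 WRITE d 42 -> keep
  v8 WRITE b 43 -> skip
  v9 WRITE b 62 -> skip
  v10 WRITE c 19 -> skip
  v11 WRITE b 4 -> skip
  v12 WRITE a 67 -> skip
  v13 WRITE c 81 -> skip
  v14 WRITE c 1 -> skip
  v15 WRITE c 71 -> skip
  v16 WRITE c 52 -> skip
  v17 WRITE d 66 -> drop (> snap)
  v18 WRITE a 44 -> skip
  v19 WRITE b 84 -> skip
  v20 WRITE a 33 -> skip
  v21 WRITE b 20 -> skip
  v22 WRITE b 81 -> skip
  v23 WRITE b 74 -> skip
  v24 WRITE d 48 -> drop (> snap)
  v25 WRITE b 79 -> skip
  v26 WRITE a 30 -> skip
Collected: [(1, 5), (5, 30), (6, 5), (7, 42)]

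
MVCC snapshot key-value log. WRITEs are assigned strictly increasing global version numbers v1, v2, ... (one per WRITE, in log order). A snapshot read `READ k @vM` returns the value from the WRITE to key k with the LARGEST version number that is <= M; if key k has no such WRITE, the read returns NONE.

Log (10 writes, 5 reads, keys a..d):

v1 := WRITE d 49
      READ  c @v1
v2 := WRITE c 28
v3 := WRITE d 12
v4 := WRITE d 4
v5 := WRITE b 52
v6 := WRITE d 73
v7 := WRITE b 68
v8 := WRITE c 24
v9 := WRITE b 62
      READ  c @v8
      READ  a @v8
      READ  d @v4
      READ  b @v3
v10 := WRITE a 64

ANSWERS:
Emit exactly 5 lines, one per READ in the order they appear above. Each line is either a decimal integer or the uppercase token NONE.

Answer: NONE
24
NONE
4
NONE

Derivation:
v1: WRITE d=49  (d history now [(1, 49)])
READ c @v1: history=[] -> no version <= 1 -> NONE
v2: WRITE c=28  (c history now [(2, 28)])
v3: WRITE d=12  (d history now [(1, 49), (3, 12)])
v4: WRITE d=4  (d history now [(1, 49), (3, 12), (4, 4)])
v5: WRITE b=52  (b history now [(5, 52)])
v6: WRITE d=73  (d history now [(1, 49), (3, 12), (4, 4), (6, 73)])
v7: WRITE b=68  (b history now [(5, 52), (7, 68)])
v8: WRITE c=24  (c history now [(2, 28), (8, 24)])
v9: WRITE b=62  (b history now [(5, 52), (7, 68), (9, 62)])
READ c @v8: history=[(2, 28), (8, 24)] -> pick v8 -> 24
READ a @v8: history=[] -> no version <= 8 -> NONE
READ d @v4: history=[(1, 49), (3, 12), (4, 4), (6, 73)] -> pick v4 -> 4
READ b @v3: history=[(5, 52), (7, 68), (9, 62)] -> no version <= 3 -> NONE
v10: WRITE a=64  (a history now [(10, 64)])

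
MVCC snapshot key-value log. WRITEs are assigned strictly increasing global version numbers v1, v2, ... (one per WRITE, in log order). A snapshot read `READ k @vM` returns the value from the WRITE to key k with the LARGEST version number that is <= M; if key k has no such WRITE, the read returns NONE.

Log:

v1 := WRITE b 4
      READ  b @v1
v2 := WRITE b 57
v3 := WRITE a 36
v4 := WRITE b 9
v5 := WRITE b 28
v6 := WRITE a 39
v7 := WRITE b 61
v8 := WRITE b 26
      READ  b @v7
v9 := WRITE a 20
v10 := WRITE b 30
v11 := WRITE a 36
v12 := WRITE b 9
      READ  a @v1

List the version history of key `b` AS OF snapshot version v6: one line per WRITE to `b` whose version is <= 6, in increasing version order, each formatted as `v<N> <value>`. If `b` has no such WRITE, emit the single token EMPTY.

Scan writes for key=b with version <= 6:
  v1 WRITE b 4 -> keep
  v2 WRITE b 57 -> keep
  v3 WRITE a 36 -> skip
  v4 WRITE b 9 -> keep
  v5 WRITE b 28 -> keep
  v6 WRITE a 39 -> skip
  v7 WRITE b 61 -> drop (> snap)
  v8 WRITE b 26 -> drop (> snap)
  v9 WRITE a 20 -> skip
  v10 WRITE b 30 -> drop (> snap)
  v11 WRITE a 36 -> skip
  v12 WRITE b 9 -> drop (> snap)
Collected: [(1, 4), (2, 57), (4, 9), (5, 28)]

Answer: v1 4
v2 57
v4 9
v5 28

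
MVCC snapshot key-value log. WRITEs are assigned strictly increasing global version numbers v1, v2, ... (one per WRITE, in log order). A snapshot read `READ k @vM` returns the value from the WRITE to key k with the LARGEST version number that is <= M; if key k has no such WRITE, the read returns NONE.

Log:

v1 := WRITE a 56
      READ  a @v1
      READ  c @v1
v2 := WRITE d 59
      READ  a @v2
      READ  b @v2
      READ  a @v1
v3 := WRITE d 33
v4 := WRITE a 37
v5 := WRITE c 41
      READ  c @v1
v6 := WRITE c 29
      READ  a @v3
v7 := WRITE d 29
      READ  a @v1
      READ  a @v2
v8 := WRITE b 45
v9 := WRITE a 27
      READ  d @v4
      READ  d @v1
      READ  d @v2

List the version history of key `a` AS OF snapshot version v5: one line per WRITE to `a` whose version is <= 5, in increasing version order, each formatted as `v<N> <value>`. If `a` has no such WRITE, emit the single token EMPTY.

Answer: v1 56
v4 37

Derivation:
Scan writes for key=a with version <= 5:
  v1 WRITE a 56 -> keep
  v2 WRITE d 59 -> skip
  v3 WRITE d 33 -> skip
  v4 WRITE a 37 -> keep
  v5 WRITE c 41 -> skip
  v6 WRITE c 29 -> skip
  v7 WRITE d 29 -> skip
  v8 WRITE b 45 -> skip
  v9 WRITE a 27 -> drop (> snap)
Collected: [(1, 56), (4, 37)]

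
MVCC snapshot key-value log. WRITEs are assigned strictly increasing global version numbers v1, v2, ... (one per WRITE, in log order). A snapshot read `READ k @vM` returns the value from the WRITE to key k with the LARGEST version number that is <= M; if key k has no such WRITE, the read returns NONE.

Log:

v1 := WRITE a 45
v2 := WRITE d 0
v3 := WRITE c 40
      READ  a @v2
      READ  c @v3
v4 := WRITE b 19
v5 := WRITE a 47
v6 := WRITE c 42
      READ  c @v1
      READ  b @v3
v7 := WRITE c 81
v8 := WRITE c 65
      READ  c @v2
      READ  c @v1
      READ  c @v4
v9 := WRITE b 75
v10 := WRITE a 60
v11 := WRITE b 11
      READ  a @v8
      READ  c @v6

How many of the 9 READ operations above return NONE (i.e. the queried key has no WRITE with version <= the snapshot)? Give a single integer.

Answer: 4

Derivation:
v1: WRITE a=45  (a history now [(1, 45)])
v2: WRITE d=0  (d history now [(2, 0)])
v3: WRITE c=40  (c history now [(3, 40)])
READ a @v2: history=[(1, 45)] -> pick v1 -> 45
READ c @v3: history=[(3, 40)] -> pick v3 -> 40
v4: WRITE b=19  (b history now [(4, 19)])
v5: WRITE a=47  (a history now [(1, 45), (5, 47)])
v6: WRITE c=42  (c history now [(3, 40), (6, 42)])
READ c @v1: history=[(3, 40), (6, 42)] -> no version <= 1 -> NONE
READ b @v3: history=[(4, 19)] -> no version <= 3 -> NONE
v7: WRITE c=81  (c history now [(3, 40), (6, 42), (7, 81)])
v8: WRITE c=65  (c history now [(3, 40), (6, 42), (7, 81), (8, 65)])
READ c @v2: history=[(3, 40), (6, 42), (7, 81), (8, 65)] -> no version <= 2 -> NONE
READ c @v1: history=[(3, 40), (6, 42), (7, 81), (8, 65)] -> no version <= 1 -> NONE
READ c @v4: history=[(3, 40), (6, 42), (7, 81), (8, 65)] -> pick v3 -> 40
v9: WRITE b=75  (b history now [(4, 19), (9, 75)])
v10: WRITE a=60  (a history now [(1, 45), (5, 47), (10, 60)])
v11: WRITE b=11  (b history now [(4, 19), (9, 75), (11, 11)])
READ a @v8: history=[(1, 45), (5, 47), (10, 60)] -> pick v5 -> 47
READ c @v6: history=[(3, 40), (6, 42), (7, 81), (8, 65)] -> pick v6 -> 42
Read results in order: ['45', '40', 'NONE', 'NONE', 'NONE', 'NONE', '40', '47', '42']
NONE count = 4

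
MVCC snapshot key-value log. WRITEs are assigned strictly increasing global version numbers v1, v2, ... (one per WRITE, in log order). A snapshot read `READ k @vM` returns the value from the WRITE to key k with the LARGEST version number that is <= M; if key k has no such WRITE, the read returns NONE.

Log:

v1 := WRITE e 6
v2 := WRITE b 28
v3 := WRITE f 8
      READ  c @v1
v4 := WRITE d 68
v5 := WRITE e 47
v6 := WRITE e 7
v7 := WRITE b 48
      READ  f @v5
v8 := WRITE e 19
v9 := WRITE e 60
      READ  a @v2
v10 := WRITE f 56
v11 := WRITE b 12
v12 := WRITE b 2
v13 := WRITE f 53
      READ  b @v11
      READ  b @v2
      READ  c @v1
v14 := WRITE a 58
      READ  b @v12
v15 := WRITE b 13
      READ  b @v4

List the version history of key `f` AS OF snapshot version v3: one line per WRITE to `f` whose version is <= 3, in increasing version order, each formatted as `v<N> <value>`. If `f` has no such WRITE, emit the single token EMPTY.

Scan writes for key=f with version <= 3:
  v1 WRITE e 6 -> skip
  v2 WRITE b 28 -> skip
  v3 WRITE f 8 -> keep
  v4 WRITE d 68 -> skip
  v5 WRITE e 47 -> skip
  v6 WRITE e 7 -> skip
  v7 WRITE b 48 -> skip
  v8 WRITE e 19 -> skip
  v9 WRITE e 60 -> skip
  v10 WRITE f 56 -> drop (> snap)
  v11 WRITE b 12 -> skip
  v12 WRITE b 2 -> skip
  v13 WRITE f 53 -> drop (> snap)
  v14 WRITE a 58 -> skip
  v15 WRITE b 13 -> skip
Collected: [(3, 8)]

Answer: v3 8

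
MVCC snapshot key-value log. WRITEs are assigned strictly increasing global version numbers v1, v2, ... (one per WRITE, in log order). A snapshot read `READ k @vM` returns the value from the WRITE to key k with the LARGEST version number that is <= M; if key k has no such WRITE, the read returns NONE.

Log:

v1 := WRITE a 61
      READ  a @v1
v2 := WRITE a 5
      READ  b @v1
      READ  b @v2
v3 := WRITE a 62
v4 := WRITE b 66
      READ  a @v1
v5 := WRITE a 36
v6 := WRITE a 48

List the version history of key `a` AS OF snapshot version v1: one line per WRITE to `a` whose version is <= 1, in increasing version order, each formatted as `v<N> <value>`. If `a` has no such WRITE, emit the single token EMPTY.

Scan writes for key=a with version <= 1:
  v1 WRITE a 61 -> keep
  v2 WRITE a 5 -> drop (> snap)
  v3 WRITE a 62 -> drop (> snap)
  v4 WRITE b 66 -> skip
  v5 WRITE a 36 -> drop (> snap)
  v6 WRITE a 48 -> drop (> snap)
Collected: [(1, 61)]

Answer: v1 61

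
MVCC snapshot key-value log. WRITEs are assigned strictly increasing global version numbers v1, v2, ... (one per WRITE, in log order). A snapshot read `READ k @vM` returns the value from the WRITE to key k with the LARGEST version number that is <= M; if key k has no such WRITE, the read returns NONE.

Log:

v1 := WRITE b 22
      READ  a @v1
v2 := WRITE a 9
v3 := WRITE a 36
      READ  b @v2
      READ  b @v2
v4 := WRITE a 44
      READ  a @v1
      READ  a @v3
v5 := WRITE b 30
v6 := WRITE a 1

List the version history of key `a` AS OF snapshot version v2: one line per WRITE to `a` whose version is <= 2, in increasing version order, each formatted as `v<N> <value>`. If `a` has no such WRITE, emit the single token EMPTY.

Scan writes for key=a with version <= 2:
  v1 WRITE b 22 -> skip
  v2 WRITE a 9 -> keep
  v3 WRITE a 36 -> drop (> snap)
  v4 WRITE a 44 -> drop (> snap)
  v5 WRITE b 30 -> skip
  v6 WRITE a 1 -> drop (> snap)
Collected: [(2, 9)]

Answer: v2 9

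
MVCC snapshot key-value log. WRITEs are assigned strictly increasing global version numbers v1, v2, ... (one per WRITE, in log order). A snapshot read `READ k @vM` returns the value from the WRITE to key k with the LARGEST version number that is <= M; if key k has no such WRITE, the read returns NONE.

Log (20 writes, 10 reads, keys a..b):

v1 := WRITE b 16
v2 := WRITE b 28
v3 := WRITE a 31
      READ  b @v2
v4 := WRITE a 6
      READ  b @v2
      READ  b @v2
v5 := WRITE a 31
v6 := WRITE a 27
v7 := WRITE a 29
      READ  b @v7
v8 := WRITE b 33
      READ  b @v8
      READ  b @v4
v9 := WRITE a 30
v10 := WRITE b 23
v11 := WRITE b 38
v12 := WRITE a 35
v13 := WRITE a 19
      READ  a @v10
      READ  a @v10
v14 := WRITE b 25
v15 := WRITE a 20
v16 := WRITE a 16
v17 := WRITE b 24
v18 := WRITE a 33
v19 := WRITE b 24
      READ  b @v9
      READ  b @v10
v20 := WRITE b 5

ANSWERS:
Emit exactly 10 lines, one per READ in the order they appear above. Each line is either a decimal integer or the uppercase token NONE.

v1: WRITE b=16  (b history now [(1, 16)])
v2: WRITE b=28  (b history now [(1, 16), (2, 28)])
v3: WRITE a=31  (a history now [(3, 31)])
READ b @v2: history=[(1, 16), (2, 28)] -> pick v2 -> 28
v4: WRITE a=6  (a history now [(3, 31), (4, 6)])
READ b @v2: history=[(1, 16), (2, 28)] -> pick v2 -> 28
READ b @v2: history=[(1, 16), (2, 28)] -> pick v2 -> 28
v5: WRITE a=31  (a history now [(3, 31), (4, 6), (5, 31)])
v6: WRITE a=27  (a history now [(3, 31), (4, 6), (5, 31), (6, 27)])
v7: WRITE a=29  (a history now [(3, 31), (4, 6), (5, 31), (6, 27), (7, 29)])
READ b @v7: history=[(1, 16), (2, 28)] -> pick v2 -> 28
v8: WRITE b=33  (b history now [(1, 16), (2, 28), (8, 33)])
READ b @v8: history=[(1, 16), (2, 28), (8, 33)] -> pick v8 -> 33
READ b @v4: history=[(1, 16), (2, 28), (8, 33)] -> pick v2 -> 28
v9: WRITE a=30  (a history now [(3, 31), (4, 6), (5, 31), (6, 27), (7, 29), (9, 30)])
v10: WRITE b=23  (b history now [(1, 16), (2, 28), (8, 33), (10, 23)])
v11: WRITE b=38  (b history now [(1, 16), (2, 28), (8, 33), (10, 23), (11, 38)])
v12: WRITE a=35  (a history now [(3, 31), (4, 6), (5, 31), (6, 27), (7, 29), (9, 30), (12, 35)])
v13: WRITE a=19  (a history now [(3, 31), (4, 6), (5, 31), (6, 27), (7, 29), (9, 30), (12, 35), (13, 19)])
READ a @v10: history=[(3, 31), (4, 6), (5, 31), (6, 27), (7, 29), (9, 30), (12, 35), (13, 19)] -> pick v9 -> 30
READ a @v10: history=[(3, 31), (4, 6), (5, 31), (6, 27), (7, 29), (9, 30), (12, 35), (13, 19)] -> pick v9 -> 30
v14: WRITE b=25  (b history now [(1, 16), (2, 28), (8, 33), (10, 23), (11, 38), (14, 25)])
v15: WRITE a=20  (a history now [(3, 31), (4, 6), (5, 31), (6, 27), (7, 29), (9, 30), (12, 35), (13, 19), (15, 20)])
v16: WRITE a=16  (a history now [(3, 31), (4, 6), (5, 31), (6, 27), (7, 29), (9, 30), (12, 35), (13, 19), (15, 20), (16, 16)])
v17: WRITE b=24  (b history now [(1, 16), (2, 28), (8, 33), (10, 23), (11, 38), (14, 25), (17, 24)])
v18: WRITE a=33  (a history now [(3, 31), (4, 6), (5, 31), (6, 27), (7, 29), (9, 30), (12, 35), (13, 19), (15, 20), (16, 16), (18, 33)])
v19: WRITE b=24  (b history now [(1, 16), (2, 28), (8, 33), (10, 23), (11, 38), (14, 25), (17, 24), (19, 24)])
READ b @v9: history=[(1, 16), (2, 28), (8, 33), (10, 23), (11, 38), (14, 25), (17, 24), (19, 24)] -> pick v8 -> 33
READ b @v10: history=[(1, 16), (2, 28), (8, 33), (10, 23), (11, 38), (14, 25), (17, 24), (19, 24)] -> pick v10 -> 23
v20: WRITE b=5  (b history now [(1, 16), (2, 28), (8, 33), (10, 23), (11, 38), (14, 25), (17, 24), (19, 24), (20, 5)])

Answer: 28
28
28
28
33
28
30
30
33
23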